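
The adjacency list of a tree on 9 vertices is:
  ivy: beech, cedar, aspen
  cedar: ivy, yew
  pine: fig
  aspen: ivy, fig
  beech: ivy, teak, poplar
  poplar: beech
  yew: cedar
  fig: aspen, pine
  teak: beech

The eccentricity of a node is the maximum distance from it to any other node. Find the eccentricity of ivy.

3

The node farthest from ivy is pine, via ivy-aspen-fig-pine — 3 edges.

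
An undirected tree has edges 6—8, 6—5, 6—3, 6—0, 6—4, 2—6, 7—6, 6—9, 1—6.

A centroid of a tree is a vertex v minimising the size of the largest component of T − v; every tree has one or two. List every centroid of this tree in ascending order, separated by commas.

6

If 6 is removed the pieces have sizes 1, 1, 1, 1, 1, 1, 1, 1, 1, all ≤ ⌊10/2⌋ = 5.
No neighbour of 6 does as well, so 6 is the unique centroid.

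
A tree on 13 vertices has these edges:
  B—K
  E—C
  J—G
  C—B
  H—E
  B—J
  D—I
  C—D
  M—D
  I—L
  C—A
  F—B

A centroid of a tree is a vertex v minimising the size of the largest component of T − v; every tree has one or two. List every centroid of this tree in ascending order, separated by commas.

Removing C splits the tree into components of sizes 5, 4, 2, 1; the largest is 5 ≤ ⌊13/2⌋ = 6.
Every other node leaves some component of size > 6, so the centroid is unique.

C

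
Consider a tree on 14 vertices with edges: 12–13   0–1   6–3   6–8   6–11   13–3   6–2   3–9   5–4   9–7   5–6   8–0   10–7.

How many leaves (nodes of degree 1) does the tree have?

The leaves are 1, 2, 4, 10, 11, 12.
That is 6 leaves.

6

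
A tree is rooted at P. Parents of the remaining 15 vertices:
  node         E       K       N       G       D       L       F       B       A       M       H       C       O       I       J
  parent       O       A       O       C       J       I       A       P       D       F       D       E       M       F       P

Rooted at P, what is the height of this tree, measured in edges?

The longest root-to-leaf path is P – J – D – A – F – M – O – E – C – G (9 edges).

9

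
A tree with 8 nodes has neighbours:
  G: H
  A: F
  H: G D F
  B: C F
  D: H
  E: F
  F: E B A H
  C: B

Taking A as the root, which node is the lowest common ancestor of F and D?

F

F's ancestor chain is F, A and D's is D, H, F, A; they first meet at F.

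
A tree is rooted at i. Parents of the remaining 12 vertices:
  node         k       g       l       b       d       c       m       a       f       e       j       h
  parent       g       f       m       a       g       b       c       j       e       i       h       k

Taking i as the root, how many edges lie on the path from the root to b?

8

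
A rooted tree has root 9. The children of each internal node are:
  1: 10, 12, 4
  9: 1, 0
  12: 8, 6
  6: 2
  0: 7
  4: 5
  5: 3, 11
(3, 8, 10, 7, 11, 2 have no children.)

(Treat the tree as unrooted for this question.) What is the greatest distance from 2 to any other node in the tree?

6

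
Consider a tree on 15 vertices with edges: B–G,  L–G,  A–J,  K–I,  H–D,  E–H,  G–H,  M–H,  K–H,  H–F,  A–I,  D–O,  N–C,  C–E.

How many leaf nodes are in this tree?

7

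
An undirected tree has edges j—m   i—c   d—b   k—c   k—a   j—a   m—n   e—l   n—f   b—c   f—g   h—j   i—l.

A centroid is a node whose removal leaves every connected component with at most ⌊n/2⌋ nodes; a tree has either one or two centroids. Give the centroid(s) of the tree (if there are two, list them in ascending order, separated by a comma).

If a is removed the pieces have sizes 7, 6, all ≤ ⌊14/2⌋ = 7.
Its neighbour k also leaves a largest component of size 7, so both are centroids.

a, k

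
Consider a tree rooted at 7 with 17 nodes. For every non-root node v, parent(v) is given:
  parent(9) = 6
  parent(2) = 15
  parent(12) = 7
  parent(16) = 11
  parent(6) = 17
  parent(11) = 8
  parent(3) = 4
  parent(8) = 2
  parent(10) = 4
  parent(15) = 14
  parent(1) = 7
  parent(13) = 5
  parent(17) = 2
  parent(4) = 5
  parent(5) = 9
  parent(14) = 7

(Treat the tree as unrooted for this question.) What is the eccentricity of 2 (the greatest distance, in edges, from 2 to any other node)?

6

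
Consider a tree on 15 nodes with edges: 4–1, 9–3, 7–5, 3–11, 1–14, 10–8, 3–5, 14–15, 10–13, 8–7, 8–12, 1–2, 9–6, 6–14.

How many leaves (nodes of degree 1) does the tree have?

Degree-1 nodes: 2, 4, 11, 12, 13, 15 — 6 of them.

6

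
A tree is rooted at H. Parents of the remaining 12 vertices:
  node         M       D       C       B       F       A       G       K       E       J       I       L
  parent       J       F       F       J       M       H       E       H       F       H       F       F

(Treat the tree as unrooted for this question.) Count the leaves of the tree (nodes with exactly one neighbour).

8

The leaves are A, B, C, D, G, I, K, L.
That is 8 leaves.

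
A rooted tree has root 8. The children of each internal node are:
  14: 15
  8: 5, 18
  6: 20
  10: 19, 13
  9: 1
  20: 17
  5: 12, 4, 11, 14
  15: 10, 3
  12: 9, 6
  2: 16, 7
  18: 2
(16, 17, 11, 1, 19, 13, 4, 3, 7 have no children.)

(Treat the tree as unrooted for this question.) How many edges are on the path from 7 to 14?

7 - 2 - 18 - 8 - 5 - 14: 5 edges.

5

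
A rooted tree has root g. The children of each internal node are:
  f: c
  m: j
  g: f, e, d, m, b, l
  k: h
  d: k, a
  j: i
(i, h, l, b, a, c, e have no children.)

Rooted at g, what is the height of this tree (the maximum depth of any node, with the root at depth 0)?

3

A deepest node is h, reached by g – d – k – h.
That path has 3 edges, so the height is 3.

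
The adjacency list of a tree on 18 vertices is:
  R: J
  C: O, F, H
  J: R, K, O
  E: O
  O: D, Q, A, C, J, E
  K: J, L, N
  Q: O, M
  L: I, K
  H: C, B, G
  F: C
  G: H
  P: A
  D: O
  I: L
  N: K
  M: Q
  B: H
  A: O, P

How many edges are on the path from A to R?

3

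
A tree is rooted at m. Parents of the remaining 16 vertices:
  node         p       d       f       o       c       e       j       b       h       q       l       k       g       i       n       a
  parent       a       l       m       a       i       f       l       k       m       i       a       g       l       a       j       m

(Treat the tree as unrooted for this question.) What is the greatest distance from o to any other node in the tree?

5

Distances from o peak at 5, attained at b.
o–a–l–g–k–b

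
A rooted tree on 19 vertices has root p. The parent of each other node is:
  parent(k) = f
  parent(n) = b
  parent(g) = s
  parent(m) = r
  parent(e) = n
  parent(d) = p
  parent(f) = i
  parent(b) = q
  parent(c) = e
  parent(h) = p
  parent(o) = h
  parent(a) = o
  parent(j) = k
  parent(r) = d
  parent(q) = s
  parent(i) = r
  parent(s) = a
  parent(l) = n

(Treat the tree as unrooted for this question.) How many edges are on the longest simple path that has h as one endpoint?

A farthest node from h is c.
The path h–o–a–s–q–b–n–e–c has 8 edges.

8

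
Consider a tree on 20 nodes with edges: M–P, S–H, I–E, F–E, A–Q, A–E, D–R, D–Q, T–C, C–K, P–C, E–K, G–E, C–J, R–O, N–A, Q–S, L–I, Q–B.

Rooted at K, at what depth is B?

4

Path from K to B: K–E–A–Q–B, which has 4 edges.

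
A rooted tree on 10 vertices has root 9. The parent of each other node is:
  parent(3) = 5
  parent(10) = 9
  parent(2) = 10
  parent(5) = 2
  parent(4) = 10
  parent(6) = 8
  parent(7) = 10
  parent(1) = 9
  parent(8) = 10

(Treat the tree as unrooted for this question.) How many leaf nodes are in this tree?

Exactly 5 nodes have a single neighbour: 1, 3, 4, 6, 7.

5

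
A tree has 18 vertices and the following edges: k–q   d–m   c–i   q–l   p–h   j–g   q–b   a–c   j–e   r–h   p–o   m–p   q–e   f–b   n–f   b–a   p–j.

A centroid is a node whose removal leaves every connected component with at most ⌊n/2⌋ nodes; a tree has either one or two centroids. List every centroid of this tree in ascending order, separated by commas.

If e is removed the pieces have sizes 9, 8, all ≤ ⌊18/2⌋ = 9.
q is adjacent to e and is also a centroid (the largest component after removing it is likewise 9).

e, q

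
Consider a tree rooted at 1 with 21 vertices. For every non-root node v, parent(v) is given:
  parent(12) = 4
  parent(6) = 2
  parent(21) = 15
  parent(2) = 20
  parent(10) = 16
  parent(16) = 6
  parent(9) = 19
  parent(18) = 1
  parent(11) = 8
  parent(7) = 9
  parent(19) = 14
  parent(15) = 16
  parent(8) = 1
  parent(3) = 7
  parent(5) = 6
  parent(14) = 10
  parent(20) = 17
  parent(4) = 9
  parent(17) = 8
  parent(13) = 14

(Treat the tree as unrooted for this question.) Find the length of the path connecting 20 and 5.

3

20 – 2 – 6 – 5: 3 edges.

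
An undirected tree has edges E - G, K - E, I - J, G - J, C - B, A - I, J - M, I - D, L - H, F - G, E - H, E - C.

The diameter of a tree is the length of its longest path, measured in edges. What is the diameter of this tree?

A longest path is D – I – J – G – E – C – B, with 6 edges.

6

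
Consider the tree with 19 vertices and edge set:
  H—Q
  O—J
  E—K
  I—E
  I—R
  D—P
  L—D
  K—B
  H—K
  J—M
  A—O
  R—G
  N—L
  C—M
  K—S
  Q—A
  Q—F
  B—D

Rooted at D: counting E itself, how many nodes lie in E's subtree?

E's subtree: {E, I, R, G}, size 4.

4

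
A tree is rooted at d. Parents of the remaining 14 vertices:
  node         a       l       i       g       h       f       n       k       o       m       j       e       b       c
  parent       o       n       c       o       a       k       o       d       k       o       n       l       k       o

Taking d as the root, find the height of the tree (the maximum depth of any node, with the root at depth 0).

5

The longest root-to-leaf path is d-k-o-n-l-e (5 edges).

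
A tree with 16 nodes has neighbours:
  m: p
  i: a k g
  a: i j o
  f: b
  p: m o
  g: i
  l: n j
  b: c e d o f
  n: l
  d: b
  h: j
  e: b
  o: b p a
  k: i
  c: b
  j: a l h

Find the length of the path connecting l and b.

Walking from l: l - j - a - o - b. Length 4.

4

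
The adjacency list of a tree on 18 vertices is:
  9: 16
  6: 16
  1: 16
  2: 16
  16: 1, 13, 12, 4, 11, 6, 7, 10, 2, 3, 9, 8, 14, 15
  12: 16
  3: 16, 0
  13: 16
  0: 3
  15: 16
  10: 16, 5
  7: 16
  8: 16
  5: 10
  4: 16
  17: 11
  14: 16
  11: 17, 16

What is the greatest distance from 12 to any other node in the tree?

3

A farthest node from 12 is 17 (5, 0 also at distance 3).
The path 12-16-11-17 has 3 edges.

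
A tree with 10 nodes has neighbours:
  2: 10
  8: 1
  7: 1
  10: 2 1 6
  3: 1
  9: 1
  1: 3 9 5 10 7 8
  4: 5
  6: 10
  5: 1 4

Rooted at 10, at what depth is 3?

2

Path from 10 to 3: 10 – 1 – 3, which has 2 edges.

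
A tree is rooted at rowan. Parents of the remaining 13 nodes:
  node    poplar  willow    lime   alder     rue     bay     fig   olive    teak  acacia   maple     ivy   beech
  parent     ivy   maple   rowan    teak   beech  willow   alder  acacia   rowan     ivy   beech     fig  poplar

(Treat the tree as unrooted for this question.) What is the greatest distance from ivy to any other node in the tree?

The node farthest from ivy is bay (lime also at distance 5), via ivy-poplar-beech-maple-willow-bay — 5 edges.

5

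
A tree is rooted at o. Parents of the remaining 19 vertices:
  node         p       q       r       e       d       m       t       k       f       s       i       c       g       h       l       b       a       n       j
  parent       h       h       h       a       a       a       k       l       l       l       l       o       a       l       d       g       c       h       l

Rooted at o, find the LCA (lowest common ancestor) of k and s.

l

Ancestors of k (toward the root): k, l, d, a, c, o.
Ancestors of s: s, l, d, a, c, o.
The deepest node appearing in both lists is l.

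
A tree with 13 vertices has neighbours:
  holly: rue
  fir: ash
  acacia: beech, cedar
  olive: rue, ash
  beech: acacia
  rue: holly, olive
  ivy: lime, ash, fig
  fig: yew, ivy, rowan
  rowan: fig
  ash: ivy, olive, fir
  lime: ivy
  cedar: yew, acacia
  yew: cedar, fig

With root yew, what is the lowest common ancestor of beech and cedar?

Ancestors of beech (toward the root): beech, acacia, cedar, yew.
Ancestors of cedar: cedar, yew.
The deepest node appearing in both lists is cedar.

cedar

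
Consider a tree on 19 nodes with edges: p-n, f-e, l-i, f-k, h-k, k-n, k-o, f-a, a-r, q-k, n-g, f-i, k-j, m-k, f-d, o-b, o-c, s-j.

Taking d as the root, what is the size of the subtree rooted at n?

3

The subtree rooted at n contains: n, p, g — 3 nodes.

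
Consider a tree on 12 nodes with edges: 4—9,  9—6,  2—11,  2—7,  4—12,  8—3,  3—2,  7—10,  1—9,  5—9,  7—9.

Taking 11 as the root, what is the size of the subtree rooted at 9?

6

Descendants of 9 (including itself): 9, 1, 4, 5, 6, 12. That's 6.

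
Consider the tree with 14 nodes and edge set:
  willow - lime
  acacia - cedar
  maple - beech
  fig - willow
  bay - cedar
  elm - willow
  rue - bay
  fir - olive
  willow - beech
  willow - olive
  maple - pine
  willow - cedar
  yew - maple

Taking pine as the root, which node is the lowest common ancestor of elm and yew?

Path elm→root: elm willow beech maple pine; path yew→root: yew maple pine.
First common node: maple.

maple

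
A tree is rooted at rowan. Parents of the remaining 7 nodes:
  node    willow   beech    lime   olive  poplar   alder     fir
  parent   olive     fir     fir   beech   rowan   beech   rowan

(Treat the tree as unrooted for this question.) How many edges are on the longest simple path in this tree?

5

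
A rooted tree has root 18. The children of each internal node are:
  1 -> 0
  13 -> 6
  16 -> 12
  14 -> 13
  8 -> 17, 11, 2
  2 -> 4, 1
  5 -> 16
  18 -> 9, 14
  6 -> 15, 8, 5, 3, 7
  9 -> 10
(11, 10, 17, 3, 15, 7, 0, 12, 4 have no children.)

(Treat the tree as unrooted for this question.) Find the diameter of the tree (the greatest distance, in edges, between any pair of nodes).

9

BFS from 0 reaches 10 last, at distance 9; BFS from 10 confirms no node is farther.
Path: 0 - 1 - 2 - 8 - 6 - 13 - 14 - 18 - 9 - 10.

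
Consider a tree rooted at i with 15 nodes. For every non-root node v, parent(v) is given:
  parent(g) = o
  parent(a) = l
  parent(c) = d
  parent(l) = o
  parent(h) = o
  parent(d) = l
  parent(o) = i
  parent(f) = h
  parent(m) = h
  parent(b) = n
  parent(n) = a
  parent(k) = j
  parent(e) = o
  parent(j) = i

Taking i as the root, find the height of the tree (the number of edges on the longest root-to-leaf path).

A deepest node is b, reached by i – o – l – a – n – b.
That path has 5 edges, so the height is 5.

5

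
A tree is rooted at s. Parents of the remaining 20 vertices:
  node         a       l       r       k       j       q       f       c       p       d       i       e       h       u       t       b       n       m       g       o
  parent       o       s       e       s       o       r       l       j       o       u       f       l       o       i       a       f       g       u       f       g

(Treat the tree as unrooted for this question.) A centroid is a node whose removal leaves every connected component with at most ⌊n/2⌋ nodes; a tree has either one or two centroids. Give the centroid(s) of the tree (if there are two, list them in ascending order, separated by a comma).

f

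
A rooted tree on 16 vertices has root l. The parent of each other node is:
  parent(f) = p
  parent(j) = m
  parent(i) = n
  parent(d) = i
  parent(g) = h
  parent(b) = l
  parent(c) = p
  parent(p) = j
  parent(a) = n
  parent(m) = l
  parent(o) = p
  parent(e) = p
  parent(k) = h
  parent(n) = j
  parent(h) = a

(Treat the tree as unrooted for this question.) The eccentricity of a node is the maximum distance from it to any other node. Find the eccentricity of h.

6

A farthest node from h is b.
The path h-a-n-j-m-l-b has 6 edges.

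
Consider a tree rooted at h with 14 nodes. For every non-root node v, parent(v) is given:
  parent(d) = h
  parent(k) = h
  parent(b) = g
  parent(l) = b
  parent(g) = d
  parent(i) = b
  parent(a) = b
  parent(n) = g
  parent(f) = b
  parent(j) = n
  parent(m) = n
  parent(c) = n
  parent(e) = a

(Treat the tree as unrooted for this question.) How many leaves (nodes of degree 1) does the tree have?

Exactly 8 nodes have a single neighbour: c, e, f, i, j, k, l, m.

8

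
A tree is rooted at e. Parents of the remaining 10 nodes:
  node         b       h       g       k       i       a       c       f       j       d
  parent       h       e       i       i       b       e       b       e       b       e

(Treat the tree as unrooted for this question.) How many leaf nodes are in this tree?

7

Degree-1 nodes: a, c, d, f, g, j, k — 7 of them.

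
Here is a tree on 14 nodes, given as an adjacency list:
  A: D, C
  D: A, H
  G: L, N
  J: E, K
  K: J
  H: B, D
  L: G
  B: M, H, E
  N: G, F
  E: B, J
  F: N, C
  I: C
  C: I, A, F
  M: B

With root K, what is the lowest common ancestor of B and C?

B

B's ancestor chain is B, E, J, K and C's is C, A, D, H, B, E, J, K; they first meet at B.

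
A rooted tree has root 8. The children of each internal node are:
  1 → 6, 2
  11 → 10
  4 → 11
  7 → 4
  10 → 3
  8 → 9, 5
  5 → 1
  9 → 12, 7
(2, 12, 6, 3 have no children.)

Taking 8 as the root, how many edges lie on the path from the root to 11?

Climbing from 11 to the root: 11 → 4 → 7 → 9 → 8. That's 4 steps.

4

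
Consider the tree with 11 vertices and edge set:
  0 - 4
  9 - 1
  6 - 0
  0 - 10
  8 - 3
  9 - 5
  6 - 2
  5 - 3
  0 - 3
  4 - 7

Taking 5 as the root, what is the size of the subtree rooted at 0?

6

0's subtree: {0, 6, 4, 10, 2, 7}, size 6.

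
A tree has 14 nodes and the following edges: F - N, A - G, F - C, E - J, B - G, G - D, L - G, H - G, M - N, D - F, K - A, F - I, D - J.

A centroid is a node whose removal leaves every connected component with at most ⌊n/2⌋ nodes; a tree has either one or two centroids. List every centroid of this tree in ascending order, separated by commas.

D

Delete D: the remaining components have sizes 6, 5, 2. Max 6 ≤ 7, so D is a centroid.
No neighbour of D does as well, so D is the unique centroid.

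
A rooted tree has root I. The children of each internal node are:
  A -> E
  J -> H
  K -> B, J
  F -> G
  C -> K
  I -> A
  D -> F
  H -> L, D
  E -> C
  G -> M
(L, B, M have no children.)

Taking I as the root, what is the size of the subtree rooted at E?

11

The subtree rooted at E contains: E, C, K, B, J, H, D, L, F, G, M — 11 nodes.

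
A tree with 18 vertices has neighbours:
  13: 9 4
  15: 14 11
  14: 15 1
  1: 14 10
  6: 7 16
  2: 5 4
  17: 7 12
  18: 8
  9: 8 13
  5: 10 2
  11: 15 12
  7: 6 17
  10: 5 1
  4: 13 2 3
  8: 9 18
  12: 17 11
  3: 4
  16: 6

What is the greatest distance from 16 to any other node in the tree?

16

A farthest node from 16 is 18.
The path 16 – 6 – 7 – 17 – 12 – 11 – 15 – 14 – 1 – 10 – 5 – 2 – 4 – 13 – 9 – 8 – 18 has 16 edges.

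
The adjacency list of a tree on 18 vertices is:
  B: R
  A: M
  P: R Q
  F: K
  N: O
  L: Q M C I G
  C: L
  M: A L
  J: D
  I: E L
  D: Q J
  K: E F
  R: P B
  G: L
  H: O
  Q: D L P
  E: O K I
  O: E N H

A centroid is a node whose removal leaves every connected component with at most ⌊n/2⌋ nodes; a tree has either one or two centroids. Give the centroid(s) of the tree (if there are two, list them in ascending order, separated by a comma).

L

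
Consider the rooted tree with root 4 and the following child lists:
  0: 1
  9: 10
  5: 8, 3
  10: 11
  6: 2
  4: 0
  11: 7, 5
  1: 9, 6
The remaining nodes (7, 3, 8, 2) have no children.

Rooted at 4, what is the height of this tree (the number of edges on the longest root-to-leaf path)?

7

The longest root-to-leaf path is 4 – 0 – 1 – 9 – 10 – 11 – 5 – 3 (7 edges).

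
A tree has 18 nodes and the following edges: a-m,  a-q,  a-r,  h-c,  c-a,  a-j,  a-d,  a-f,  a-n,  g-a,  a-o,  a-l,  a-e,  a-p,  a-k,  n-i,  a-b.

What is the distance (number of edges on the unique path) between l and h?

3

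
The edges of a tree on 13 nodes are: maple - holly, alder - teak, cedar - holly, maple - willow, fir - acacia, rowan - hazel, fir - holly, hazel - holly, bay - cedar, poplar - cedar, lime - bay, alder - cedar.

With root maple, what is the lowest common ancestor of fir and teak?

holly

Ancestors of fir (toward the root): fir, holly, maple.
Ancestors of teak: teak, alder, cedar, holly, maple.
The deepest node appearing in both lists is holly.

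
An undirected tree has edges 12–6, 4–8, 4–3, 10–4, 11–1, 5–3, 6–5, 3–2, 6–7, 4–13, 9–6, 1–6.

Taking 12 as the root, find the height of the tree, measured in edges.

5

13 sits deepest: 12–6–5–3–4–13 — 5 edges from the root.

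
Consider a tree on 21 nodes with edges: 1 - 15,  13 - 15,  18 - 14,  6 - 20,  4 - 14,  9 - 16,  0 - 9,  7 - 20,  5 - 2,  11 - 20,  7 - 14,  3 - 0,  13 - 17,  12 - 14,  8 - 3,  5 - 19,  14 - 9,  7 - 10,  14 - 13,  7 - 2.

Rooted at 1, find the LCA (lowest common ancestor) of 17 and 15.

Path 17→root: 17 13 15 1; path 15→root: 15 1.
First common node: 15.

15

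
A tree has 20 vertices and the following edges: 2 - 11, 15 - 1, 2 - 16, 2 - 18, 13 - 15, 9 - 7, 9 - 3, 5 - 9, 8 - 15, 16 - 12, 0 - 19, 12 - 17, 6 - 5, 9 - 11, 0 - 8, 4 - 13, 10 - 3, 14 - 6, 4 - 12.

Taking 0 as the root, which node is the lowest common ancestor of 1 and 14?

1's ancestor chain is 1, 15, 8, 0 and 14's is 14, 6, 5, 9, 11, 2, 16, 12, 4, 13, 15, 8, 0; they first meet at 15.

15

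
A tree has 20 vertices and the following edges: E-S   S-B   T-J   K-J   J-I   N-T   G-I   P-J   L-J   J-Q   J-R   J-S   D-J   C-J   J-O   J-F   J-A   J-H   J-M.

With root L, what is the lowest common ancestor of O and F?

J

Ancestors of O (toward the root): O, J, L.
Ancestors of F: F, J, L.
The deepest node appearing in both lists is J.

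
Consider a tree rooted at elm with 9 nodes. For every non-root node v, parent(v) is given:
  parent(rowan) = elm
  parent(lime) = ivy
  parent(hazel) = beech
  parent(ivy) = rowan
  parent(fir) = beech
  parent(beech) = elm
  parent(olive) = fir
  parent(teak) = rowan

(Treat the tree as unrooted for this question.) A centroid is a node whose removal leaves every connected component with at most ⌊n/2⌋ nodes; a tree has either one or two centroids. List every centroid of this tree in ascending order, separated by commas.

If elm is removed the pieces have sizes 4, 4, all ≤ ⌊9/2⌋ = 4.
Every other node leaves some component of size > 4, so the centroid is unique.

elm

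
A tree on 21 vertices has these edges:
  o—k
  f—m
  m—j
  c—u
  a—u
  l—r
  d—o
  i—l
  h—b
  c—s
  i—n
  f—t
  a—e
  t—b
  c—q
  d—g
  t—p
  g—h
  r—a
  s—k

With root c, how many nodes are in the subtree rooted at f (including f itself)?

3

The subtree rooted at f contains: f, m, j — 3 nodes.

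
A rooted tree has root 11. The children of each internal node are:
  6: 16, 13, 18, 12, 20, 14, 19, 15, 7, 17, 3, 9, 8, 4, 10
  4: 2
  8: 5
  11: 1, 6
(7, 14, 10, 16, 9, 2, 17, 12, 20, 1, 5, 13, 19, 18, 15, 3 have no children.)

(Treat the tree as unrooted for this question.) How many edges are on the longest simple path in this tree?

4

A longest path is 2–4–6–8–5, with 4 edges.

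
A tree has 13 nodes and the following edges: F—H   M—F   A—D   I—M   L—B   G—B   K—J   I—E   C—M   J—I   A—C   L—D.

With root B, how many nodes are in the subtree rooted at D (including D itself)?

10

D's subtree: {D, A, C, M, F, I, H, E, J, K}, size 10.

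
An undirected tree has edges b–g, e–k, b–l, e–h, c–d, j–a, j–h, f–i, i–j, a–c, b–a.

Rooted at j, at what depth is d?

j–a–c–d — 3 edges.

3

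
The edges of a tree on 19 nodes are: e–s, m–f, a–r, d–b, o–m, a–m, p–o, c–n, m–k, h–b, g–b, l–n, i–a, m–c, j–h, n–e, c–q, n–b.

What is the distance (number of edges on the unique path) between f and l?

4

f - m - c - n - l: 4 edges.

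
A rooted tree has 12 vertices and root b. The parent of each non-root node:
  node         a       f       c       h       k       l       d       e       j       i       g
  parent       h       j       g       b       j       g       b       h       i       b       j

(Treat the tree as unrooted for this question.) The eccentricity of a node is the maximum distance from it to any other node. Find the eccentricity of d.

A farthest node from d is l (c also at distance 5).
The path d–b–i–j–g–l has 5 edges.

5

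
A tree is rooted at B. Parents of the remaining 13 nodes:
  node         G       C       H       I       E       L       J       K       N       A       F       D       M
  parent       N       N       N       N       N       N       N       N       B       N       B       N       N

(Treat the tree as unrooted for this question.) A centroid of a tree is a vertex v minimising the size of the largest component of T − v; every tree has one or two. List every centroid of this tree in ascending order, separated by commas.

N

If N is removed the pieces have sizes 2, 1, 1, 1, 1, 1, 1, 1, 1, 1, 1, 1, all ≤ ⌊14/2⌋ = 7.
Every other node leaves some component of size > 7, so the centroid is unique.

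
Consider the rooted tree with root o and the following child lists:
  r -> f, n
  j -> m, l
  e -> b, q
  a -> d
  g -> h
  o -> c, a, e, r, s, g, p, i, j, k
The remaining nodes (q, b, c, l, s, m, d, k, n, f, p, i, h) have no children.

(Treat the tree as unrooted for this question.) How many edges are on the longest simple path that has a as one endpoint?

A farthest node from a is f (b, h, n, l, q, m also at distance 3).
The path a–o–r–f has 3 edges.

3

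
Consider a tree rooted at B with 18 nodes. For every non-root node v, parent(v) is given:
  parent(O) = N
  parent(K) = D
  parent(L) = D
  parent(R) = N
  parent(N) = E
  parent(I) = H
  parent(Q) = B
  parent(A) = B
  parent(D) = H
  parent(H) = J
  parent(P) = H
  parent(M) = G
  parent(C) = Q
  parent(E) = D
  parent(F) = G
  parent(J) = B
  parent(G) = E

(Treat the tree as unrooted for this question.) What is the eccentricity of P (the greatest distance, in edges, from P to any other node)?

5

A farthest node from P is O (F, M, R, C also at distance 5).
The path P-H-D-E-N-O has 5 edges.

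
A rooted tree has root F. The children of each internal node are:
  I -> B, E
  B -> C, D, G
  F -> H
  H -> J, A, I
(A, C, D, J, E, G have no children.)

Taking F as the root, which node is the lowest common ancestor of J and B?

H

Path J→root: J H F; path B→root: B I H F.
First common node: H.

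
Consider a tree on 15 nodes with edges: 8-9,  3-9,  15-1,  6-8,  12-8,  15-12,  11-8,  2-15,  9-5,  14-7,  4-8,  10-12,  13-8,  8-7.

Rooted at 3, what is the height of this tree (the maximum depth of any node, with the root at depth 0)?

5

The longest root-to-leaf path is 3 → 9 → 8 → 12 → 15 → 1 (5 edges).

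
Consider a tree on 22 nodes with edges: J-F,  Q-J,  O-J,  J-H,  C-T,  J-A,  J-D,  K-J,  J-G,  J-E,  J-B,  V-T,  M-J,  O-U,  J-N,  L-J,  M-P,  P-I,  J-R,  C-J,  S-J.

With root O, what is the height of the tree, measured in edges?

4

I sits deepest: O → J → M → P → I — 4 edges from the root.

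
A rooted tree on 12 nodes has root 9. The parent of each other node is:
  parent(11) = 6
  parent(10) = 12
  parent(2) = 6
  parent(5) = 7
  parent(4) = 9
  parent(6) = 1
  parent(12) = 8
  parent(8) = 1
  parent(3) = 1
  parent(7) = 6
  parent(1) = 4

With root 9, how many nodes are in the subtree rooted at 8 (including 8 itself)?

Descendants of 8 (including itself): 8, 12, 10. That's 3.

3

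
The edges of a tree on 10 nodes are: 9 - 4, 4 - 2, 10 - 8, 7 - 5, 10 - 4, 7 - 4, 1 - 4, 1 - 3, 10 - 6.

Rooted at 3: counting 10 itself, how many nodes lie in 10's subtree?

The subtree rooted at 10 contains: 10, 8, 6 — 3 nodes.

3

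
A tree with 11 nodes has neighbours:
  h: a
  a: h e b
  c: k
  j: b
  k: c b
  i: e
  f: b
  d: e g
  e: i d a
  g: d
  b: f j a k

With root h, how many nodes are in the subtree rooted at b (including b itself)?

5

The subtree rooted at b contains: b, j, f, k, c — 5 nodes.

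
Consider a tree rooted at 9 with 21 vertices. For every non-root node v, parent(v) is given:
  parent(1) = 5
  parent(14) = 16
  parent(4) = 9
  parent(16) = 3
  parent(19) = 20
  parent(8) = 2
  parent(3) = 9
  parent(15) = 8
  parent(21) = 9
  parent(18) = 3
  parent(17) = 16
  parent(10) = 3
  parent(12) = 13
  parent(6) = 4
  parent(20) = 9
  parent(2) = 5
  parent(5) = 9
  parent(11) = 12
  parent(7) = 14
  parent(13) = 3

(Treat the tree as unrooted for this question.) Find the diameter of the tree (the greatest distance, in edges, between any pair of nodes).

BFS from 15 reaches 7 last, at distance 8; BFS from 7 confirms no node is farther.
Path: 15 – 8 – 2 – 5 – 9 – 3 – 16 – 14 – 7.

8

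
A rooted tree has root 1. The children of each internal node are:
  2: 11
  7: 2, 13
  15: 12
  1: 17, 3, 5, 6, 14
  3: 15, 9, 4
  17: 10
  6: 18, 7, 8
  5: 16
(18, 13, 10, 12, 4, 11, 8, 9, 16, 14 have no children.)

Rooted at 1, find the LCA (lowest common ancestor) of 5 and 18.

Ancestors of 5 (toward the root): 5, 1.
Ancestors of 18: 18, 6, 1.
The deepest node appearing in both lists is 1.

1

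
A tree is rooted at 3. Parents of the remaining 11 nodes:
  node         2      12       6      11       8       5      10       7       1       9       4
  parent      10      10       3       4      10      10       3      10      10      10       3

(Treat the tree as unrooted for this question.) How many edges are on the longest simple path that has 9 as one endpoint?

The node farthest from 9 is 11, via 9–10–3–4–11 — 4 edges.

4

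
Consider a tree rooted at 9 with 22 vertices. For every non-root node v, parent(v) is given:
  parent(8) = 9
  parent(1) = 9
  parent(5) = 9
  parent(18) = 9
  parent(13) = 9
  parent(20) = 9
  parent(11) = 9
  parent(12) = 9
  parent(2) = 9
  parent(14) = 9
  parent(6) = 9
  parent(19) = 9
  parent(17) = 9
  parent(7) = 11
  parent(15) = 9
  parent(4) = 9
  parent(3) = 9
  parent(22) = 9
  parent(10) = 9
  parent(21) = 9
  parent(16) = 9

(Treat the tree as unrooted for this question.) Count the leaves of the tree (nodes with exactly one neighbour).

20

The leaves are 1, 2, 3, 4, 5, 6, 7, 8, 10, 12, 13, 14, 15, 16, 17, 18, 19, 20, 21, 22.
That is 20 leaves.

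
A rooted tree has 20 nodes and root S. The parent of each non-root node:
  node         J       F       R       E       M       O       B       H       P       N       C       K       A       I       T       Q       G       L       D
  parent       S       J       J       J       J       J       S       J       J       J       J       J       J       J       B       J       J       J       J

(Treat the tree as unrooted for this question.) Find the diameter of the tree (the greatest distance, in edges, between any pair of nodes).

4

Starting from T, a farthest node is R at distance 4.
One longest path: T - B - S - J - R.
So the diameter is 4.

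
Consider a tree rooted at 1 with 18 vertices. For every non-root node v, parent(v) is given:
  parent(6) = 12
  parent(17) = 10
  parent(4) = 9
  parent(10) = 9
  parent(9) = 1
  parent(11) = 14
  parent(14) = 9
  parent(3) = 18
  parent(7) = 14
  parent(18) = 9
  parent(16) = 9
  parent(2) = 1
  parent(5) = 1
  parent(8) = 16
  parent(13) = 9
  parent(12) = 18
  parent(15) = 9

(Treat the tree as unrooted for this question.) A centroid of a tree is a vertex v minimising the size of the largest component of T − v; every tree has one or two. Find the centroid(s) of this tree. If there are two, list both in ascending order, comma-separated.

9

Removing 9 splits the tree into components of sizes 4, 3, 3, 2, 2, 1, 1, 1; the largest is 4 ≤ ⌊18/2⌋ = 9.
No neighbour of 9 does as well, so 9 is the unique centroid.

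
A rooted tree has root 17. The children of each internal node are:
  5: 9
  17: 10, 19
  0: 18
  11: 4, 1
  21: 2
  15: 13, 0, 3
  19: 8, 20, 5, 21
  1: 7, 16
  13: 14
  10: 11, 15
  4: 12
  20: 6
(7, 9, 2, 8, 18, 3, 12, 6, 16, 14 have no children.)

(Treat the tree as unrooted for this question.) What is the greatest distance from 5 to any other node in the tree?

6

The node farthest from 5 is 12 (16, 7, 14, 18 also at distance 6), via 5 – 19 – 17 – 10 – 11 – 4 – 12 — 6 edges.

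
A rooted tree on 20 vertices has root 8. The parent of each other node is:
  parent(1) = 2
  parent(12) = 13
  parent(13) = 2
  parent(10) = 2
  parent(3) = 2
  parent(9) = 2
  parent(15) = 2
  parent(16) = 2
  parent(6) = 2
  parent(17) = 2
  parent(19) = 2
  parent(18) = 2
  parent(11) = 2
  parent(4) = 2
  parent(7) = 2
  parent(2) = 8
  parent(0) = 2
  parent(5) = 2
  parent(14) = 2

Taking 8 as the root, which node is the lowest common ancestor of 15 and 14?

2

Ancestors of 15 (toward the root): 15, 2, 8.
Ancestors of 14: 14, 2, 8.
The deepest node appearing in both lists is 2.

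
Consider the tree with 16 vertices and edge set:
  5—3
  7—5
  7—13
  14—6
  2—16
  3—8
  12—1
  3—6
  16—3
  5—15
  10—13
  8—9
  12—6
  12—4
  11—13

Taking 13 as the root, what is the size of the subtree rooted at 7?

The subtree rooted at 7 contains: 7, 5, 3, 15, 6, 16, 8, 12, 14, 2, 9, 4, 1 — 13 nodes.

13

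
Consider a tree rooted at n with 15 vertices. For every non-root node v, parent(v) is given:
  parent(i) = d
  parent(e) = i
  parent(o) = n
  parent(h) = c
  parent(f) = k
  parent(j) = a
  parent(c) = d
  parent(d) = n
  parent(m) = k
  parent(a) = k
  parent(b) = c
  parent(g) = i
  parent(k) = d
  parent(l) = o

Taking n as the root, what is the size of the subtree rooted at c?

3

c's subtree: {c, h, b}, size 3.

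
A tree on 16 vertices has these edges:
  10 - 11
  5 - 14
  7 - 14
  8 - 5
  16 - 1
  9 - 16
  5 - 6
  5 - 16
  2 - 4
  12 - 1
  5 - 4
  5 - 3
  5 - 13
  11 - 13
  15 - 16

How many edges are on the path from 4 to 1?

4–5–16–1: 3 edges.

3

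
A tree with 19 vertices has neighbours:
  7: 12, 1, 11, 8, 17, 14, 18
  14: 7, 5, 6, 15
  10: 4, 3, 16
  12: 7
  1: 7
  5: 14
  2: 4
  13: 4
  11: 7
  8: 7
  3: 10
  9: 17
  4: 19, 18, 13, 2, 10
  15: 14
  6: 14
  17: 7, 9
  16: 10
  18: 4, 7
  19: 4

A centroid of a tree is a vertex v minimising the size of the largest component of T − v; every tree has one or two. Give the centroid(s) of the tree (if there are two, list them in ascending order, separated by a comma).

7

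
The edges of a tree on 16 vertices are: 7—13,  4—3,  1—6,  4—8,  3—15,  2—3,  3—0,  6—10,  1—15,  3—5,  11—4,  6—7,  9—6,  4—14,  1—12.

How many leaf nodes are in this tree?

Degree-1 nodes: 0, 2, 5, 8, 9, 10, 11, 12, 13, 14 — 10 of them.

10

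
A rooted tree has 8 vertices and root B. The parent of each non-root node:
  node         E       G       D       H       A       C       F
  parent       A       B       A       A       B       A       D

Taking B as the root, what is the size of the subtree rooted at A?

6

A's subtree: {A, C, D, H, E, F}, size 6.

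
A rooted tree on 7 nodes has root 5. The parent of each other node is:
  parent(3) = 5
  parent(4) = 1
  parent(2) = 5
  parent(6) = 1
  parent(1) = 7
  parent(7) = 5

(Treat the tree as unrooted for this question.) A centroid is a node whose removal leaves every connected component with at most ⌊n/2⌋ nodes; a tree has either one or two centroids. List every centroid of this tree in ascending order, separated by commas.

If 7 is removed the pieces have sizes 3, 3, all ≤ ⌊7/2⌋ = 3.
No neighbour of 7 does as well, so 7 is the unique centroid.

7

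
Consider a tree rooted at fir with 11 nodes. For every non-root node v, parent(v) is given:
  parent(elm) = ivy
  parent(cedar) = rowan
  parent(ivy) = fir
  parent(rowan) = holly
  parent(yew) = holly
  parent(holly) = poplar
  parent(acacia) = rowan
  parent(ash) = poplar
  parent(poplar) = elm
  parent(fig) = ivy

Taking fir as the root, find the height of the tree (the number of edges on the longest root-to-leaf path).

acacia sits deepest: fir – ivy – elm – poplar – holly – rowan – acacia — 6 edges from the root.

6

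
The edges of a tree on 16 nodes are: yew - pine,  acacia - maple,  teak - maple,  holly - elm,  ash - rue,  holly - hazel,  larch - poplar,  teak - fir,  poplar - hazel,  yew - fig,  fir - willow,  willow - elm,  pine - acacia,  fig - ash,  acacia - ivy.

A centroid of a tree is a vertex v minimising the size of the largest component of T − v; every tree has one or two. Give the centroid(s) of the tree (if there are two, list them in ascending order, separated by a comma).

maple, teak

Removing maple splits the tree into components of sizes 8, 7; the largest is 8 ≤ ⌊16/2⌋ = 8.
teak is adjacent to maple and is also a centroid (the largest component after removing it is likewise 8).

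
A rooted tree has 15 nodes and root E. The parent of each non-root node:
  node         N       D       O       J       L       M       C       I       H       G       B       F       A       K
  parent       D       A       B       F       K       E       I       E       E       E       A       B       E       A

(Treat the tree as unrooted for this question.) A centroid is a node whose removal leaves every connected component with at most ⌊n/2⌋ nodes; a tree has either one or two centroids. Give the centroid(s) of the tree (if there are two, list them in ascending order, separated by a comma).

A

Removing A splits the tree into components of sizes 6, 4, 2, 2; the largest is 6 ≤ ⌊15/2⌋ = 7.
No neighbour of A does as well, so A is the unique centroid.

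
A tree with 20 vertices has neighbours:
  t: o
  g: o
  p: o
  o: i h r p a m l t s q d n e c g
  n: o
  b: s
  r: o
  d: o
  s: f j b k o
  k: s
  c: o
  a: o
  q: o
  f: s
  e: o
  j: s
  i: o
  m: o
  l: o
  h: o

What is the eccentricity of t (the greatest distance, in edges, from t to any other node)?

3

Distances from t peak at 3, attained at j (f, k, b also at distance 3).
t-o-s-j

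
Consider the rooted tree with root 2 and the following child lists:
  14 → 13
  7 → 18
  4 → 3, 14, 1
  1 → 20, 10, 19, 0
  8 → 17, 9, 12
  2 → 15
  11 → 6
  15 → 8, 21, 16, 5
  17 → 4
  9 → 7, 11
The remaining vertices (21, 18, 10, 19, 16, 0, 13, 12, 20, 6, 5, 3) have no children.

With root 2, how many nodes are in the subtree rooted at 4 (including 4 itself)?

9

The subtree rooted at 4 contains: 4, 1, 14, 3, 20, 0, 10, 19, 13 — 9 nodes.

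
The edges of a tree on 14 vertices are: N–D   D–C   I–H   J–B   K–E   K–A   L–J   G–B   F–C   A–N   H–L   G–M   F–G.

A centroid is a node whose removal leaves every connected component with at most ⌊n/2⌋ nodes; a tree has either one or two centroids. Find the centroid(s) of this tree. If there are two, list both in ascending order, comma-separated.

F, G

Removing F splits the tree into components of sizes 7, 6; the largest is 7 ≤ ⌊14/2⌋ = 7.
G is adjacent to F and is also a centroid (the largest component after removing it is likewise 7).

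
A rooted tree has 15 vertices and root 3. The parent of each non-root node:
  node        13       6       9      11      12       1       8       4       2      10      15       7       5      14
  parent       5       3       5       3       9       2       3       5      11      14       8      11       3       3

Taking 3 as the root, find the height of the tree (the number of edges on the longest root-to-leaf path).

3

1 sits deepest: 3 → 11 → 2 → 1 — 3 edges from the root.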